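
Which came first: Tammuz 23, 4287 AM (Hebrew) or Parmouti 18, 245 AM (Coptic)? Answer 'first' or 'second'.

The two dates have Julian Day Numbers 1913734 and 1914378 respectively.
Since 1913734 < 1914378, the first date comes first.

first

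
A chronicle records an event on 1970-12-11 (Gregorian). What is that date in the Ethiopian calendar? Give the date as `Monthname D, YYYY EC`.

Julian Day Number of the source date = 2440932.
Converting JDN 2440932 to the Ethiopian calendar gives 2 Tahsas 1963 EC.

Tahsas 2, 1963 EC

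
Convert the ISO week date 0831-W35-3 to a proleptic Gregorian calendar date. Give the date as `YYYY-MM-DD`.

0831-08-27

ISO week 1 of 831 is the week containing the first Thursday of 831.
Week 35, day 3 (Wednesday) lands on 0831-08-27.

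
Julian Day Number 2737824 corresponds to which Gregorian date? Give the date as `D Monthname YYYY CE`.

Counting from JDN 2299161 = 15 Oct 1582 gives an offset of 438663 days.

22 October 2783 CE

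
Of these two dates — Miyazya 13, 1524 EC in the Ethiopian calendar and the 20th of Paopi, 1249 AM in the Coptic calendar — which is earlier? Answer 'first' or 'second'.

Converting both to JDN: 2280719 vs 2280911; the smaller is the first.

first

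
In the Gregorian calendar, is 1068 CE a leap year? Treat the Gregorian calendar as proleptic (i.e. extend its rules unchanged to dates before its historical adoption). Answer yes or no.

yes

1068 is divisible by 4 and not by 100, so it is a leap year.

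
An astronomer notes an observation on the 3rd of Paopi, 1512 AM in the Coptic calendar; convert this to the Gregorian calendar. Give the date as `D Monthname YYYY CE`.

Both dates share Julian Day Number 2376955; in the Gregorian calendar that is 12 October 1795 CE.

12 October 1795 CE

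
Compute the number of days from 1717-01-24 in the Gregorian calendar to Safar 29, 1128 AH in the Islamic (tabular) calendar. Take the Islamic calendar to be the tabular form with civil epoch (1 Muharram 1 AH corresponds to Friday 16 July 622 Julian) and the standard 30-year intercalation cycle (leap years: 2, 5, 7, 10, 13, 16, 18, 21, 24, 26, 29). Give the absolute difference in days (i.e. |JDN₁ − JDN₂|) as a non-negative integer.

336

First date → JDN 2348205; second date → JDN 2347869.
The interval is |2348205 − 2347869| = 336 days.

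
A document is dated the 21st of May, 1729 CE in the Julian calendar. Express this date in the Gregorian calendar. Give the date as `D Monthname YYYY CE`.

The Julian–Gregorian offset here is 11 days (Julian trailing).
21 May 1729 Julian + 11 days → 1 June 1729 Gregorian.

1 June 1729 CE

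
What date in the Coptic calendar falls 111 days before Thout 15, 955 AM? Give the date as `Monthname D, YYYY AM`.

Pashons 29, 954 AM

JDN of Thout 15, 955 AM = 2173492.
2173492 − 111 = 2173381.
JDN 2173381 in the Coptic calendar is Pashons 29, 954 AM.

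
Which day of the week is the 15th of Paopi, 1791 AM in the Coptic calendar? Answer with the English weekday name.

Thursday

This is JDN 2478871 (25 October 2074 Gregorian).
Since JDN mod 7 = 3 (0 = Monday), the day is Thursday.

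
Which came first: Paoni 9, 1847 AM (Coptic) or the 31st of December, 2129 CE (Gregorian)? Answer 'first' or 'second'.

The two dates have Julian Day Numbers 2499559 and 2499026 respectively.
Since 2499026 < 2499559, the second date comes first.

second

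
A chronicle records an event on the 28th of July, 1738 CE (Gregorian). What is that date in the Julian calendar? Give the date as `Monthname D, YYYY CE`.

The Julian–Gregorian offset here is 11 days (Julian trailing).
28 July 1738 Gregorian − 11 days → 17 July 1738 Julian.

July 17, 1738 CE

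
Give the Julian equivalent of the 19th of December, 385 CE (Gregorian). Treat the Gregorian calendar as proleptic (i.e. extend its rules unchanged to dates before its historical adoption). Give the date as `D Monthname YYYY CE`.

18 December 385 CE

At this point the Julian calendar is 1 day behind the Gregorian.
19 December 385 Gregorian − 1 day → 18 December 385 Julian.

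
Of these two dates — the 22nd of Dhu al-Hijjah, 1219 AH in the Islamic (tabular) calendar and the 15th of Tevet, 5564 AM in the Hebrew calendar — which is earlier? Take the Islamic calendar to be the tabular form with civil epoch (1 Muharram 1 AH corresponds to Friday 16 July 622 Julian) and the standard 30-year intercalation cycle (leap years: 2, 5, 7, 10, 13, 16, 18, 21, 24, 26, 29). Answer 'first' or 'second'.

The two dates have Julian Day Numbers 2380405 and 2379955 respectively.
Since 2379955 < 2380405, the second date comes first.

second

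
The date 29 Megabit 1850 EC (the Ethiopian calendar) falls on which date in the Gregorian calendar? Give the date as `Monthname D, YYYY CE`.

April 6, 1858 CE

Julian Day Number of the source date = 2399776.
Converting JDN 2399776 to the Gregorian calendar gives 6 April 1858 CE.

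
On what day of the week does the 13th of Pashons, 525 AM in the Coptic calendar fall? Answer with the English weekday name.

Tuesday

This is JDN 2016673 (12 May 809 Gregorian).
Since JDN mod 7 = 1 (0 = Monday), the day is Tuesday.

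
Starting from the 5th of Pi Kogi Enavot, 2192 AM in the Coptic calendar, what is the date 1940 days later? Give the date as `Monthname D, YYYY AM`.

Koiak 24, 2198 AM

The starting date is JDN 2625657; 2625657 + 1940 = 2627597.
JDN 2627597 corresponds to Koiak 24, 2198 AM.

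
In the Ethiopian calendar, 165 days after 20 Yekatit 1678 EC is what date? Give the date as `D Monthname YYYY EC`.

5 Nehase 1678 EC

JDN of 20 Yekatit 1678 EC = 2336914.
2336914 + 165 = 2337079.
JDN 2337079 in the Ethiopian calendar is 5 Nehase 1678 EC.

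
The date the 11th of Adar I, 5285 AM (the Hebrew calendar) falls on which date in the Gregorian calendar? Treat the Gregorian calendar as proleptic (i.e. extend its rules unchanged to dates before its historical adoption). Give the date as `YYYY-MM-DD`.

Julian Day Number of the source date = 2278099.
Converting JDN 2278099 to the Gregorian calendar gives 14 February 1525 CE.

1525-02-14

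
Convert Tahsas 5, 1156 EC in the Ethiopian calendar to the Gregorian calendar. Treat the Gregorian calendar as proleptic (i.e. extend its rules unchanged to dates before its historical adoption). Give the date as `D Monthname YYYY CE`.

Both dates share Julian Day Number 2146179; in the Gregorian calendar that is 9 December 1163 CE.

9 December 1163 CE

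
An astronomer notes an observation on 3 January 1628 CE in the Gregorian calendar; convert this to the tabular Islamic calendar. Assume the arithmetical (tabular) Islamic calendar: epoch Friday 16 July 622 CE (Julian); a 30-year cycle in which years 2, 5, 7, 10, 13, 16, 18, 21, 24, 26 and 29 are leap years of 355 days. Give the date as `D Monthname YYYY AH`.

25 Rabi' al-Thani 1037 AH

Julian Day Number of the source date = 2315677.
Converting JDN 2315677 to the tabular Islamic calendar gives 25 Rabi' al-Thani 1037 AH.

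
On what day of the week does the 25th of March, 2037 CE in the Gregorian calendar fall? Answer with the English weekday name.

Wednesday

JDN 2465143 mod 7 = 2, and JDN 0 was a Monday, so this is a Wednesday.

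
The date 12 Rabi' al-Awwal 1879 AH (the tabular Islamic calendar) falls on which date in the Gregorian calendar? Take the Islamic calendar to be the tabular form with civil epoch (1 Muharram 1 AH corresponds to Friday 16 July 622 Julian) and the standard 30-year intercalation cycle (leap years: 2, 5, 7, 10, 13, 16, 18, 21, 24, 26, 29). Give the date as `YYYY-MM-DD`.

2444-10-25

Julian Day Number of the source date = 2614011.
Converting JDN 2614011 to the Gregorian calendar gives 25 October 2444 CE.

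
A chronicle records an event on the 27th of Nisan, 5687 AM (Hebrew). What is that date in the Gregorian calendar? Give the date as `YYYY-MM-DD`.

1927-04-29

Julian Day Number of the source date = 2425000.
Converting JDN 2425000 to the Gregorian calendar gives 29 April 1927 CE.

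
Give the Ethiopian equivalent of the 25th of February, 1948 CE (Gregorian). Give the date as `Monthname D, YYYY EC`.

Julian Day Number of the source date = 2432607.
Converting JDN 2432607 to the Ethiopian calendar gives 17 Yekatit 1940 EC.

Yekatit 17, 1940 EC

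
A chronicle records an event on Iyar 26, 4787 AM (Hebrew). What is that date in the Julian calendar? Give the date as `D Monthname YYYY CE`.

Julian Day Number of the source date = 2096294.
Converting JDN 2096294 to the Julian calendar gives 5 May 1027 CE.

5 May 1027 CE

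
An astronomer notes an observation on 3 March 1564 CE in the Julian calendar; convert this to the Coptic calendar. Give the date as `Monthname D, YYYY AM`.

Paremhat 7, 1280 AM

Both dates share Julian Day Number 2292371; in the Coptic calendar that is 7 Paremhat 1280 AM.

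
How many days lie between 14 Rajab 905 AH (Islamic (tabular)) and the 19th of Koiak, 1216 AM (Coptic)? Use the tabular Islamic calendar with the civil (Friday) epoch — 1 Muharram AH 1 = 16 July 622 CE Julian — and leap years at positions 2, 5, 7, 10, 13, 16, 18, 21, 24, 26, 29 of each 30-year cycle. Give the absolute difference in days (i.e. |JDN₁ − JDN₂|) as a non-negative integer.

60

JDN of the first date = 2268977.
JDN of the second date = 2268917.
|2268917 − 2268977| = 60.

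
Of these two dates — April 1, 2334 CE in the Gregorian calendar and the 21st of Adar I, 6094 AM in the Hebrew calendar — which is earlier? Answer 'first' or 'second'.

second

Converting both to JDN: 2573626 vs 2573591; the smaller is the second.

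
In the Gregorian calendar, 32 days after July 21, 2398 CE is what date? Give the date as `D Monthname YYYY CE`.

22 August 2398 CE

The starting date is JDN 2597113; 2597113 + 32 = 2597145.
JDN 2597145 corresponds to 22 August 2398 CE.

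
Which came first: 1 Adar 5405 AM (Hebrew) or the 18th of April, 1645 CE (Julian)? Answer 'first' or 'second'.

First date → JDN 2321942; second date → JDN 2322002.
JDN 2321942 < JDN 2322002, so the first date is earlier.

first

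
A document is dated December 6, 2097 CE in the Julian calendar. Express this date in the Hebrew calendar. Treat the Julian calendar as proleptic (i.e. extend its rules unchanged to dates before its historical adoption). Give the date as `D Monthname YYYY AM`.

14 Tevet 5858 AM

Both dates share Julian Day Number 2487327; in the Hebrew calendar that is 14 Tevet 5858 AM.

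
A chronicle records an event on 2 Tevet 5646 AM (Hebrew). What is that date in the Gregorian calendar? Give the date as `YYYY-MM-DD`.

Both dates share Julian Day Number 2409886; in the Gregorian calendar that is 10 December 1885 CE.

1885-12-10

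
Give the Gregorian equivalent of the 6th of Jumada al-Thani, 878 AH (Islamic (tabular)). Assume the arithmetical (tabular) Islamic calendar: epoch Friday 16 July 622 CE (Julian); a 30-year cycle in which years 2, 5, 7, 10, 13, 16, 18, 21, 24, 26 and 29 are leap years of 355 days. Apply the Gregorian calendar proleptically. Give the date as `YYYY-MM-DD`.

Both dates share Julian Day Number 2259373; in the Gregorian calendar that is 7 November 1473 CE.

1473-11-07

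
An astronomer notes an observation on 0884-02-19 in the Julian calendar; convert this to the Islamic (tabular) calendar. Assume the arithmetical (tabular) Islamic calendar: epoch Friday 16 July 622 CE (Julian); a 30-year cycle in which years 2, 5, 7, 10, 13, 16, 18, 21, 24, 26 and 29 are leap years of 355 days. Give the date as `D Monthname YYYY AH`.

Both dates share Julian Day Number 2043988; in the tabular Islamic calendar that is 17 Sha'ban 270 AH.

17 Sha'ban 270 AH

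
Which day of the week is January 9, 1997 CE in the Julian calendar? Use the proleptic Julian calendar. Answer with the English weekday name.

Wednesday

In the Gregorian calendar this is 22 January 1997 (JDN 2450471).
2450471 ≡ 2 (mod 7); counting from Monday = 0 gives Wednesday.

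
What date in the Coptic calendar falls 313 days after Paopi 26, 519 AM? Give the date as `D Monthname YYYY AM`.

3 Thout 520 AM

JDN of Paopi 26, 519 AM = 2014284.
2014284 + 313 = 2014597.
JDN 2014597 in the Coptic calendar is 3 Thout 520 AM.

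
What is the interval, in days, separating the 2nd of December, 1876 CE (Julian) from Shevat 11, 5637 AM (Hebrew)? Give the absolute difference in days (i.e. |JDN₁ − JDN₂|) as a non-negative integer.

42

First date → JDN 2406603; second date → JDN 2406645.
The interval is |2406603 − 2406645| = 42 days.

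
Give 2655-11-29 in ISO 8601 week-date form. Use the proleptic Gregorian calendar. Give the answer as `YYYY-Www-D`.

2655-W48-4

The weekday is Thursday (ISO weekday 4).
That Thursday belongs to ISO week 48 of ISO year 2655.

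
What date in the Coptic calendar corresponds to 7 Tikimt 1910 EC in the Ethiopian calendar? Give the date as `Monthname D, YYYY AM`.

Both dates share Julian Day Number 2421519; in the Coptic calendar that is 7 Paopi 1634 AM.

Paopi 7, 1634 AM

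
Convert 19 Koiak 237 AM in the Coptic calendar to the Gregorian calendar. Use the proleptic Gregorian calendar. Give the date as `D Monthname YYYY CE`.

Both dates share Julian Day Number 1911337; in the Gregorian calendar that is 17 December 520 CE.

17 December 520 CE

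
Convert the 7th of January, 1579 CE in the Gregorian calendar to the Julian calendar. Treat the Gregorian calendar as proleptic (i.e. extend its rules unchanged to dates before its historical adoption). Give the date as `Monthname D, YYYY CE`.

At this point the Julian calendar is 10 days behind the Gregorian.
7 January 1579 Gregorian − 10 days → 28 December 1578 Julian.

December 28, 1578 CE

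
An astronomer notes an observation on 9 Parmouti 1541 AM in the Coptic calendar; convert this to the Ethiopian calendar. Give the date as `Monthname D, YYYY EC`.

Miyazya 9, 1817 EC

Both dates share Julian Day Number 2387733; in the Ethiopian calendar that is 9 Miyazya 1817 EC.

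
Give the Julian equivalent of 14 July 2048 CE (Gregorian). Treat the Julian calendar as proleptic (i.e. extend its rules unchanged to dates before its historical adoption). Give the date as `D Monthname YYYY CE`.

1 July 2048 CE

For dates in this range the Gregorian date is 13 days ahead of the Julian.
14 July 2048 Gregorian − 13 days → 1 July 2048 Julian.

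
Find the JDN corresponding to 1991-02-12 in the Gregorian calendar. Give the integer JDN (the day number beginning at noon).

JDN 2451545 is 1 January 2000 CE (Gregorian); the target day is −3245 days from there, so JDN = 2448300.

2448300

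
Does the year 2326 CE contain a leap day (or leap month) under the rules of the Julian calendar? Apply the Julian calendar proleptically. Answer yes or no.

no

2326 mod 4 = 2, so it is a common year in the Julian calendar.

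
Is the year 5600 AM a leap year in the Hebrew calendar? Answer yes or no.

Hebrew year 5600 is year 14 of its 19-year Metonic cycle; leap years are at positions 3, 6, 8, 11, 14, 17, 19, so it is a leap year (13 months).

yes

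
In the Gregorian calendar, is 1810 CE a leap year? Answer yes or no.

no

1810 is not divisible by 4, so it is a common year.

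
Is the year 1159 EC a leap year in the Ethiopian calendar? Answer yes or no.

yes

1159 mod 4 = 3; in the Ethiopian calendar a year is leap when year mod 4 = 3, so it is a leap year.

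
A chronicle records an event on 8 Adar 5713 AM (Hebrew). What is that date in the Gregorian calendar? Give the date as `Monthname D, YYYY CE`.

February 23, 1953 CE

Julian Day Number of the source date = 2434432.
Converting JDN 2434432 to the Gregorian calendar gives 23 February 1953 CE.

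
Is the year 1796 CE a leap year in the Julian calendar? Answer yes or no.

yes

1796 mod 4 = 0, so it is a leap year in the Julian calendar.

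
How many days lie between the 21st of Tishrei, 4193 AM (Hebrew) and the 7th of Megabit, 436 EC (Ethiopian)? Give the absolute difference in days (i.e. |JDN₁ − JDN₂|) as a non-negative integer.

First date → JDN 1879121; second date → JDN 1883291.
The interval is |1879121 − 1883291| = 4170 days.

4170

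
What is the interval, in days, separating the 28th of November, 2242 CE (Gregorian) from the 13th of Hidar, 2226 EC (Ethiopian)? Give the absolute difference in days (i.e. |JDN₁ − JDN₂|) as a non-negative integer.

3291

JDN of the first date = 2540265.
JDN of the second date = 2536974.
|2536974 − 2540265| = 3291.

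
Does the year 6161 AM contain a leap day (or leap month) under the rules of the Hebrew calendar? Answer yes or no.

no

Hebrew year 6161 is year 5 of its 19-year Metonic cycle; leap years are at positions 3, 6, 8, 11, 14, 17, 19, so it is a common year (12 months).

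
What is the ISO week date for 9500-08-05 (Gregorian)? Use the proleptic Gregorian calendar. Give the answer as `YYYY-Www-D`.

The weekday is Sunday (ISO weekday 7).
That Sunday belongs to ISO week 31 of ISO year 9500.

9500-W31-7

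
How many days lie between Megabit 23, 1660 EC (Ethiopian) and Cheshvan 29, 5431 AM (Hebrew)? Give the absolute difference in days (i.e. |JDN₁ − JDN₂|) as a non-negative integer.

JDN of the first date = 2330373.
JDN of the second date = 2331331.
|2331331 − 2330373| = 958.

958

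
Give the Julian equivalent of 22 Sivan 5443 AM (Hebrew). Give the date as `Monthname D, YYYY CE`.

Julian Day Number of the source date = 2335930.
Converting JDN 2335930 to the Julian calendar gives 6 June 1683 CE.

June 6, 1683 CE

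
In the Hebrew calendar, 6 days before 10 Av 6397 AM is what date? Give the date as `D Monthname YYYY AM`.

Counting 6 days back from JDN 2684409 reaches JDN 2684403, which is 4 Av 6397 AM.

4 Av 6397 AM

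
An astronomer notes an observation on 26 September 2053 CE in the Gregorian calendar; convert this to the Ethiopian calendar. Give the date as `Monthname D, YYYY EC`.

Meskerem 16, 2046 EC

Both dates share Julian Day Number 2471172; in the Ethiopian calendar that is 16 Meskerem 2046 EC.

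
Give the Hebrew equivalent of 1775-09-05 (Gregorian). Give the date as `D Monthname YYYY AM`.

Julian Day Number of the source date = 2369613.
Converting JDN 2369613 to the Hebrew calendar gives 10 Elul 5535 AM.

10 Elul 5535 AM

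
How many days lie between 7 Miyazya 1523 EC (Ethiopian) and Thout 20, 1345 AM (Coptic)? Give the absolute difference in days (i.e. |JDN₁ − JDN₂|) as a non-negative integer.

35598

JDN of the first date = 2280347.
JDN of the second date = 2315945.
|2315945 − 2280347| = 35598.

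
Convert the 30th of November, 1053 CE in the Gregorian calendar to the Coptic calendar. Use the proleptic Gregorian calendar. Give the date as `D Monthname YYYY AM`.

28 Hathor 770 AM

Julian Day Number of the source date = 2105994.
Converting JDN 2105994 to the Coptic calendar gives 28 Hathor 770 AM.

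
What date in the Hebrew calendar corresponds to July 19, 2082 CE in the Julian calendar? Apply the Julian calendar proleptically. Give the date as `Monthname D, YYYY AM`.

Both dates share Julian Day Number 2481708; in the Hebrew calendar that is 6 Av 5842 AM.

Av 6, 5842 AM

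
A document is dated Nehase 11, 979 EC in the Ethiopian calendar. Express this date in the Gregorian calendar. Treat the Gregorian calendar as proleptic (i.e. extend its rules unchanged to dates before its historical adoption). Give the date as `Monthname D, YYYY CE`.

Both dates share Julian Day Number 2081775; in the Gregorian calendar that is 9 August 987 CE.

August 9, 987 CE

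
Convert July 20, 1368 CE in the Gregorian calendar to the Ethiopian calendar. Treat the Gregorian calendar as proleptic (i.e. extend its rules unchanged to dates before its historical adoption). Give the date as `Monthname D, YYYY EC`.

Both dates share Julian Day Number 2220913; in the Ethiopian calendar that is 18 Hamle 1360 EC.

Hamle 18, 1360 EC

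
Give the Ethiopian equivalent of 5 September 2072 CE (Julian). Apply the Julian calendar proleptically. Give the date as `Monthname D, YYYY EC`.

Meskerem 8, 2065 EC

The source date corresponds to 18 September 2072 in the Gregorian calendar (JDN 2478104).
That day falls on 8 Meskerem 2065 EC in the Ethiopian calendar.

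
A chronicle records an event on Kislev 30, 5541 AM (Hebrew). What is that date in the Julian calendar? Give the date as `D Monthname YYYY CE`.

17 December 1780 CE

Both dates share Julian Day Number 2371554; in the Julian calendar that is 17 December 1780 CE.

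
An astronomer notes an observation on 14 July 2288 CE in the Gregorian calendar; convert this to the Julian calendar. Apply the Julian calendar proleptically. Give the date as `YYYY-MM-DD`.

At this point the Julian calendar is 15 days behind the Gregorian.
14 July 2288 Gregorian − 15 days → 29 June 2288 Julian.

2288-06-29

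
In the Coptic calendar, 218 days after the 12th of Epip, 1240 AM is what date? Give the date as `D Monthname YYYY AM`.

15 Meshir 1241 AM

JDN of the 12th of Epip, 1240 AM = 2277886.
2277886 + 218 = 2278104.
JDN 2278104 in the Coptic calendar is 15 Meshir 1241 AM.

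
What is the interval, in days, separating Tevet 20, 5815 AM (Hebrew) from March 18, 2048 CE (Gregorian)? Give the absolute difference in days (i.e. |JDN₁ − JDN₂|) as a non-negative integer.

JDN of the first date = 2471653.
JDN of the second date = 2469154.
|2469154 − 2471653| = 2499.

2499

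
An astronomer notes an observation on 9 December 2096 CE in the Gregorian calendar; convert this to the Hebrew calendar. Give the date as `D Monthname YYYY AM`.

24 Kislev 5857 AM

Both dates share Julian Day Number 2486952; in the Hebrew calendar that is 24 Kislev 5857 AM.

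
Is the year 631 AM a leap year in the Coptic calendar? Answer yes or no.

yes

631 mod 4 = 3; in the Coptic calendar a year is leap when year mod 4 = 3, so it is a leap year.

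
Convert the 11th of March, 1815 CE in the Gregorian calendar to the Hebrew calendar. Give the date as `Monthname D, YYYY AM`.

Adar I 29, 5575 AM

Julian Day Number of the source date = 2384044.
Converting JDN 2384044 to the Hebrew calendar gives 29 Adar I 5575 AM.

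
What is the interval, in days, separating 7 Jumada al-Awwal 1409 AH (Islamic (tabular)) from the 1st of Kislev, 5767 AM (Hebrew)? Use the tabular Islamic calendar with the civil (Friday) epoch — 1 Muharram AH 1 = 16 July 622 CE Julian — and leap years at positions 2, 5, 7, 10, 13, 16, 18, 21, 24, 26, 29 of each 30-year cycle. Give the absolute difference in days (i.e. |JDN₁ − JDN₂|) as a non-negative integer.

JDN of the first date = 2447512.
JDN of the second date = 2454062.
|2454062 − 2447512| = 6550.

6550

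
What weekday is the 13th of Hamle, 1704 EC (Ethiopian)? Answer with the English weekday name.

This is JDN 2346554 (18 July 1712 Gregorian).
Since JDN mod 7 = 0 (0 = Monday), the day is Monday.

Monday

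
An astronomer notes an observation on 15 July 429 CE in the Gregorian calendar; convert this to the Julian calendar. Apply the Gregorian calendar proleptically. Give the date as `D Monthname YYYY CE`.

14 July 429 CE

For dates in this range the Gregorian date is 1 day ahead of the Julian.
15 July 429 Gregorian − 1 day → 14 July 429 Julian.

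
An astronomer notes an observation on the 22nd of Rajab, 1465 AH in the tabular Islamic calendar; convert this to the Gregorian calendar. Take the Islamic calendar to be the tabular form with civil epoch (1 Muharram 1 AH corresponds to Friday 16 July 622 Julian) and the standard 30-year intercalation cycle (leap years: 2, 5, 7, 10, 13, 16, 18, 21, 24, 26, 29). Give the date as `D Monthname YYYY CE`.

Julian Day Number of the source date = 2467431.
Converting JDN 2467431 to the Gregorian calendar gives 30 June 2043 CE.

30 June 2043 CE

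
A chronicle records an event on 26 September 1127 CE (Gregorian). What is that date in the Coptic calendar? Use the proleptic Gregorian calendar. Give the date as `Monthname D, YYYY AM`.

Julian Day Number of the source date = 2132956.
Converting JDN 2132956 to the Coptic calendar gives 21 Thout 844 AM.

Thout 21, 844 AM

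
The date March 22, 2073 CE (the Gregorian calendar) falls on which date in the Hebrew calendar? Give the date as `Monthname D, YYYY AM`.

Both dates share Julian Day Number 2478289; in the Hebrew calendar that is 13 Adar II 5833 AM.

Adar II 13, 5833 AM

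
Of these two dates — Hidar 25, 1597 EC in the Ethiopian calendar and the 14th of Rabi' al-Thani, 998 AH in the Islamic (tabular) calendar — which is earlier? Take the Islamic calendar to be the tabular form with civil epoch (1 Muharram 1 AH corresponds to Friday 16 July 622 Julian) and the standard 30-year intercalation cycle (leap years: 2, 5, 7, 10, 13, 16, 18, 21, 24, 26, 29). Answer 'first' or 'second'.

Converting both to JDN: 2307244 vs 2301846; the smaller is the second.

second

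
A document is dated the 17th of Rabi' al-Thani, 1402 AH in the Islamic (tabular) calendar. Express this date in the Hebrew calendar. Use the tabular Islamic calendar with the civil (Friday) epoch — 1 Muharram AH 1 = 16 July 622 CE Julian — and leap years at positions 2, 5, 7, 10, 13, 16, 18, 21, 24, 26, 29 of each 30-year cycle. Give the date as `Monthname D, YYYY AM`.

Shevat 19, 5742 AM

Julian Day Number of the source date = 2445013.
Converting JDN 2445013 to the Hebrew calendar gives 19 Shevat 5742 AM.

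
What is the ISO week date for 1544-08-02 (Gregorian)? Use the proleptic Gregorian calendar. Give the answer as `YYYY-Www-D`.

1544-W31-3

The weekday is Wednesday (ISO weekday 3).
That Wednesday belongs to ISO week 31 of ISO year 1544.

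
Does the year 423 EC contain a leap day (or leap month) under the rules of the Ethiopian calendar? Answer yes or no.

423 mod 4 = 3; in the Ethiopian calendar a year is leap when year mod 4 = 3, so it is a leap year.

yes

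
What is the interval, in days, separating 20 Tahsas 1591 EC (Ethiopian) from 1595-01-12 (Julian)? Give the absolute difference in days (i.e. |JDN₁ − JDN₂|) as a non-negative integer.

1434

JDN of the first date = 2305077.
JDN of the second date = 2303643.
|2303643 − 2305077| = 1434.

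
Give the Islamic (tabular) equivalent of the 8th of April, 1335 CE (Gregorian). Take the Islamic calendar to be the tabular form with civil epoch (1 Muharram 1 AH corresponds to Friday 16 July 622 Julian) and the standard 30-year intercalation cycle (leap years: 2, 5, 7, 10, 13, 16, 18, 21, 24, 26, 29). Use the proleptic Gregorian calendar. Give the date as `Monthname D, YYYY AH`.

Sha'ban 5, 735 AH

Both dates share Julian Day Number 2208756; in the tabular Islamic calendar that is 5 Sha'ban 735 AH.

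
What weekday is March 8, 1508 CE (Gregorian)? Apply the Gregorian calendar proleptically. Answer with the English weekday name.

Since JDN mod 7 = 6 (0 = Monday), the day is Sunday.

Sunday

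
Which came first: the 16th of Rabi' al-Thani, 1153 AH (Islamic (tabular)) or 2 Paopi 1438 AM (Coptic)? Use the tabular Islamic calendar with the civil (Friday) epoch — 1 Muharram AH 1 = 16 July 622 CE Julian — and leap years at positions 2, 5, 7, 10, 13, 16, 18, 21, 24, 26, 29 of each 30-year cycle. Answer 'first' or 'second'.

second

The two dates have Julian Day Numbers 2356774 and 2349925 respectively.
Since 2349925 < 2356774, the second date comes first.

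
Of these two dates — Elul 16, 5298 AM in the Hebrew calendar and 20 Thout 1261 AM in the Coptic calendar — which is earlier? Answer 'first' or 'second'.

first

First date → JDN 2283036; second date → JDN 2285264.
JDN 2283036 < JDN 2285264, so the first date is earlier.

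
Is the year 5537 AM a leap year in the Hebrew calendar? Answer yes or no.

yes

Hebrew year 5537 is year 8 of its 19-year Metonic cycle; leap years are at positions 3, 6, 8, 11, 14, 17, 19, so it is a leap year (13 months).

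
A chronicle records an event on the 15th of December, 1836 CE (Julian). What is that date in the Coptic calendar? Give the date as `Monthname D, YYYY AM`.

Koiak 19, 1553 AM

Julian Day Number of the source date = 2392006.
Converting JDN 2392006 to the Coptic calendar gives 19 Koiak 1553 AM.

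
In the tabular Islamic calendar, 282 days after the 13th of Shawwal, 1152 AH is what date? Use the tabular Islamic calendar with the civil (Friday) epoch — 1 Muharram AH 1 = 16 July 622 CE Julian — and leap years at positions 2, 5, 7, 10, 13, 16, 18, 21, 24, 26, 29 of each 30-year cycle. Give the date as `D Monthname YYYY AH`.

30 Rajab 1153 AH

The starting date is JDN 2356594; 2356594 + 282 = 2356876.
JDN 2356876 corresponds to 30 Rajab 1153 AH.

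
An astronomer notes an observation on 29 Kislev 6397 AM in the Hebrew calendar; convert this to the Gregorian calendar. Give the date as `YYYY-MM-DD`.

2636-12-19

Both dates share Julian Day Number 2684192; in the Gregorian calendar that is 19 December 2636 CE.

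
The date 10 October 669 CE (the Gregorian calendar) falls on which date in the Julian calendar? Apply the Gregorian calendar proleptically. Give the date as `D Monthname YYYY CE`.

For dates in this range the Gregorian date is 3 days ahead of the Julian.
10 October 669 Gregorian − 3 days → 7 October 669 Julian.

7 October 669 CE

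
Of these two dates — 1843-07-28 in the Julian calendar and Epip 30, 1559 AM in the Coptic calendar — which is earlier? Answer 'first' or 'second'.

Converting both to JDN: 2394422 vs 2394418; the smaller is the second.

second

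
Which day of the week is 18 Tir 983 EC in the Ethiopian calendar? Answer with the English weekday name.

Tuesday

In the proleptic Gregorian calendar this is 18 January 991 (JDN 2083033).
2083033 ≡ 1 (mod 7); counting from Monday = 0 gives Tuesday.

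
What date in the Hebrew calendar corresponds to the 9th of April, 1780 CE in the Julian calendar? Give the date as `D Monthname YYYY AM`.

15 Nisan 5540 AM

Both dates share Julian Day Number 2371302; in the Hebrew calendar that is 15 Nisan 5540 AM.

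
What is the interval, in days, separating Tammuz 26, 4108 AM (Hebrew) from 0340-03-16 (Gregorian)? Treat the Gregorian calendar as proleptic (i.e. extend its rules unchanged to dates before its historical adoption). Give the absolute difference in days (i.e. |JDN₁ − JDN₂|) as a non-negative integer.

First date → JDN 1848355; second date → JDN 1845317.
The interval is |1848355 − 1845317| = 3038 days.

3038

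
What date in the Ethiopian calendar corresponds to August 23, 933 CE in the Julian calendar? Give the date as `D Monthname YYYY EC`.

The source date corresponds to 28 August 933 in the proleptic Gregorian calendar (JDN 2062071).
That day falls on 30 Nehase 925 EC in the Ethiopian calendar.

30 Nehase 925 EC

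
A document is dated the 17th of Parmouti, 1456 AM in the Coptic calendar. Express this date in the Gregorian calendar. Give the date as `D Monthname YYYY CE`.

23 April 1740 CE

Julian Day Number of the source date = 2356695.
Converting JDN 2356695 to the Gregorian calendar gives 23 April 1740 CE.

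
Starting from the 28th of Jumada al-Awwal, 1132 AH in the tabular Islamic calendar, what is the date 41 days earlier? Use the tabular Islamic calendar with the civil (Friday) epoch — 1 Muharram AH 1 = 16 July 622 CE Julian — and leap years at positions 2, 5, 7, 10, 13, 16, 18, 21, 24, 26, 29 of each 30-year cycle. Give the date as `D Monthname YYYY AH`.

Counting 41 days back from JDN 2349374 reaches JDN 2349333, which is 16 Rabi' al-Thani 1132 AH.

16 Rabi' al-Thani 1132 AH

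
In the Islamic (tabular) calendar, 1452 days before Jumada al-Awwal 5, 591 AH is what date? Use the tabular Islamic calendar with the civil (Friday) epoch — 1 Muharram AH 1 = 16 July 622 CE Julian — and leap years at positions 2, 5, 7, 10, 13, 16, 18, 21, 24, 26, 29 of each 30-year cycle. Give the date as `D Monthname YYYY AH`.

The starting date is JDN 2157638; 2157638 − 1452 = 2156186.
JDN 2156186 corresponds to 29 Rabi' al-Awwal 587 AH.

29 Rabi' al-Awwal 587 AH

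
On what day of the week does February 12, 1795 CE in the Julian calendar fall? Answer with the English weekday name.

Monday

Equivalently 23 February 1795 Gregorian, JDN 2376724.
JDN 2376724 mod 7 = 0, and JDN 0 was a Monday, so this is a Monday.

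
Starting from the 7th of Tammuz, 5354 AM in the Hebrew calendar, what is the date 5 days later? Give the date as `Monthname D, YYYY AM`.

JDN of the 7th of Tammuz, 5354 AM = 2303432.
2303432 + 5 = 2303437.
JDN 2303437 in the Hebrew calendar is Tammuz 12, 5354 AM.

Tammuz 12, 5354 AM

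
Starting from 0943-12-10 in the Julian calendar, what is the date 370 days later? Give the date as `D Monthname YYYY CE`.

14 December 944 CE

The starting date is JDN 2065832; 2065832 + 370 = 2066202.
JDN 2066202 corresponds to 14 December 944 CE.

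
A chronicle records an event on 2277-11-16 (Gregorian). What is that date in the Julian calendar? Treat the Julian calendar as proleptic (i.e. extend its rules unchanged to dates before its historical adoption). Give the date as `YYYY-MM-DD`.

2277-11-01

At this point the Julian calendar is 15 days behind the Gregorian.
16 November 2277 Gregorian − 15 days → 1 November 2277 Julian.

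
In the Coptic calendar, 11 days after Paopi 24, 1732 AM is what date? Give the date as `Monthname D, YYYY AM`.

The starting date is JDN 2457331; 2457331 + 11 = 2457342.
JDN 2457342 corresponds to Hathor 5, 1732 AM.

Hathor 5, 1732 AM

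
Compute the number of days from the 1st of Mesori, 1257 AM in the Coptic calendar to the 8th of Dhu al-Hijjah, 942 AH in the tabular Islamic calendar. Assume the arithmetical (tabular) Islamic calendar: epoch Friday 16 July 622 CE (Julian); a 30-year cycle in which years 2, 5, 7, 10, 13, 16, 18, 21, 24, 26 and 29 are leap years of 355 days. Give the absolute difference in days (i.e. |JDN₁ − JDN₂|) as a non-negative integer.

JDN of the first date = 2284114.
JDN of the second date = 2282231.
|2282231 − 2284114| = 1883.

1883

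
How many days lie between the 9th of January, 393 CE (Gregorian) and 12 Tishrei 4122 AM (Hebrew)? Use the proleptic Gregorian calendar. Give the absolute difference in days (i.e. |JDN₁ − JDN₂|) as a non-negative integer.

First date → JDN 1864609; second date → JDN 1853184.
The interval is |1864609 − 1853184| = 11425 days.

11425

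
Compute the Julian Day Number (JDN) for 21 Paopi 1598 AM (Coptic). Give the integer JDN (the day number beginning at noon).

In the Gregorian calendar the same day is 30 October 1881.
JDN 2400001 is 17 November 1858 CE (Gregorian), MJD 0; the target day is +8383 days from there, so JDN = 2408384.

2408384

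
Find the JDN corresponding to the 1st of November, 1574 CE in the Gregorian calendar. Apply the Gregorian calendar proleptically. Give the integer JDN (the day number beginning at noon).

2296256

JDN 2400001 is 17 November 1858 CE (Gregorian), MJD 0; the target day is −103745 days from there, so JDN = 2296256.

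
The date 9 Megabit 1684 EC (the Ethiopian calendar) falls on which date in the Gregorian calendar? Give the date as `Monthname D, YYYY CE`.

Both dates share Julian Day Number 2339125; in the Gregorian calendar that is 15 March 1692 CE.

March 15, 1692 CE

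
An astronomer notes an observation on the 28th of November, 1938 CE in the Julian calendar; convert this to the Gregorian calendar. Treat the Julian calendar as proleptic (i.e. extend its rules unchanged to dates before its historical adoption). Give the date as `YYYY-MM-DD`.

1938-12-11

The Julian–Gregorian offset here is 13 days (Julian trailing).
28 November 1938 Julian + 13 days → 11 December 1938 Gregorian.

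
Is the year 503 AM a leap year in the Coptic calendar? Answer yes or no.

503 mod 4 = 3; in the Coptic calendar a year is leap when year mod 4 = 3, so it is a leap year.

yes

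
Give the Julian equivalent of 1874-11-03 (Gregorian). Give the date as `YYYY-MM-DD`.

1874-10-22

The Julian–Gregorian offset here is 12 days (Julian trailing).
3 November 1874 Gregorian − 12 days → 22 October 1874 Julian.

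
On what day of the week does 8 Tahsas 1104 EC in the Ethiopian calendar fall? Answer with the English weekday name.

Tuesday

Equivalently 12 December 1111 Gregorian, JDN 2127189.
2127189 ≡ 1 (mod 7); counting from Monday = 0 gives Tuesday.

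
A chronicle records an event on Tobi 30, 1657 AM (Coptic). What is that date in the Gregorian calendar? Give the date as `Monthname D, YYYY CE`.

February 7, 1941 CE

Julian Day Number of the source date = 2430033.
Converting JDN 2430033 to the Gregorian calendar gives 7 February 1941 CE.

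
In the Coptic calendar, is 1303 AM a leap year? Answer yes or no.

yes

1303 mod 4 = 3; in the Coptic calendar a year is leap when year mod 4 = 3, so it is a leap year.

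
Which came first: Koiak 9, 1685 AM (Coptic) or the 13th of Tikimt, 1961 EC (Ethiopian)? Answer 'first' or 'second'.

Converting both to JDN: 2440209 vs 2440153; the smaller is the second.

second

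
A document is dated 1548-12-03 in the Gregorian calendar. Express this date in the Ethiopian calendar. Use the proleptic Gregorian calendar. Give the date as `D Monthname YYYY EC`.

Both dates share Julian Day Number 2286792; in the Ethiopian calendar that is 27 Hidar 1541 EC.

27 Hidar 1541 EC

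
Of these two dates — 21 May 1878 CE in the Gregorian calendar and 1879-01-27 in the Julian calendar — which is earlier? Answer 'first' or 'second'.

First date → JDN 2407126; second date → JDN 2407389.
JDN 2407126 < JDN 2407389, so the first date is earlier.

first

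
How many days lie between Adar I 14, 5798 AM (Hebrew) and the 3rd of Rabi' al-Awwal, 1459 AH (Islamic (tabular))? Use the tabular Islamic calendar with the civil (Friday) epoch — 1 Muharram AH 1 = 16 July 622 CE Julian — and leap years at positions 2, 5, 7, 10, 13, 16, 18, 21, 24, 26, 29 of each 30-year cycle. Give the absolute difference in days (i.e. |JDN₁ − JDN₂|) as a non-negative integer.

306

JDN of the first date = 2465474.
JDN of the second date = 2465168.
|2465168 − 2465474| = 306.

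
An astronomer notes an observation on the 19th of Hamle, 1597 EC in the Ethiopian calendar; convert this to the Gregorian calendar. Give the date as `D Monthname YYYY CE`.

Julian Day Number of the source date = 2307478.
Converting JDN 2307478 to the Gregorian calendar gives 23 July 1605 CE.

23 July 1605 CE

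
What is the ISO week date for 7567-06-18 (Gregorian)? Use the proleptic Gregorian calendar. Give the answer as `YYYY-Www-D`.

7567-W24-7

The weekday is Sunday (ISO weekday 7).
That Sunday belongs to ISO week 24 of ISO year 7567.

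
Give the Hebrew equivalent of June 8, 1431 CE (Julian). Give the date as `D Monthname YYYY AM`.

27 Sivan 5191 AM

Both dates share Julian Day Number 2243889; in the Hebrew calendar that is 27 Sivan 5191 AM.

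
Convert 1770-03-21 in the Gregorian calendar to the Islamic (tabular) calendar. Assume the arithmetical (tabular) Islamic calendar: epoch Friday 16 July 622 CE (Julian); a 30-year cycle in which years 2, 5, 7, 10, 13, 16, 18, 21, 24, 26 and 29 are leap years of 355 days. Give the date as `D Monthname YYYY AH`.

24 Dhu al-Qa'dah 1183 AH

Julian Day Number of the source date = 2367619.
Converting JDN 2367619 to the tabular Islamic calendar gives 24 Dhu al-Qa'dah 1183 AH.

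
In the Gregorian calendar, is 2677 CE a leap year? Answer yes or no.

2677 is not divisible by 4, so it is a common year.

no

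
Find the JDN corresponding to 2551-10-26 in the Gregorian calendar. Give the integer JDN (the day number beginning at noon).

JDN 2299161 is 15 October 1582 CE (Gregorian); the target day is +353931 days from there, so JDN = 2653092.

2653092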